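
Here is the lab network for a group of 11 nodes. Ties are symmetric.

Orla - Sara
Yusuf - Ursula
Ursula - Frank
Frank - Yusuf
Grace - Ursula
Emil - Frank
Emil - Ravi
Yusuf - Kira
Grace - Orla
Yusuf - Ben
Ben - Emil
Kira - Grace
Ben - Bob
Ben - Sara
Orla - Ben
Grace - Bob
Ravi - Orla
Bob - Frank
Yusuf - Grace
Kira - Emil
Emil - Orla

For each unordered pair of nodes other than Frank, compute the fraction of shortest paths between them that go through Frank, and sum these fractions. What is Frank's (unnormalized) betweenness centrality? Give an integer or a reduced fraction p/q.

217/60

Pairs whose geodesics pass through Frank — Bob–Ravi: 1/4; Bob–Ursula: 1/2; Bob–Yusuf: 1/3; Bob–Emil: 1/2; Ravi–Ursula: 1/2; Ravi–Yusuf: 1/5; Ursula–Emil: 1; Yusuf–Emil: 1/3.
All other pairs contribute 0.
Summing the contributions gives betweenness(Frank) = 217/60.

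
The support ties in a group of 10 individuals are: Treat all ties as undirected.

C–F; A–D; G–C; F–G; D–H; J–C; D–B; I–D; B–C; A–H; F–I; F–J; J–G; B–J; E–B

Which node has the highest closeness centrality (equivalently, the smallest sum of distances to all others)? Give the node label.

B

Farness (sum of distances to all others) for each node — A:22, B:14, C:16, D:15, E:22, F:17, G:21, H:22, I:17, J:16.
The smallest farness is 14, for B, so B has the highest closeness.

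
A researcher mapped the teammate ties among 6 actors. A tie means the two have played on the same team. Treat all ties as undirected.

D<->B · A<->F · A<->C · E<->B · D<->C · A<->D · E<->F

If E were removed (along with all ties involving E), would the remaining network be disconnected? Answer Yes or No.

Even without E, every remaining node can still reach every other (the residual graph is connected), so E is not a cut vertex.

No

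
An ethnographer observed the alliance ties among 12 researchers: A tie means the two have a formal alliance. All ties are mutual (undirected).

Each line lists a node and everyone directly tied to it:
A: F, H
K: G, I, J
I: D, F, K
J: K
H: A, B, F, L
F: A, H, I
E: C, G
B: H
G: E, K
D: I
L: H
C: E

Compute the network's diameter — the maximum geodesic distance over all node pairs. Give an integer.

7

Eccentricity of each node (its greatest distance to any other): A:6, B:7, C:7, D:5, E:6, F:5, G:5, H:6, I:4, J:5, K:4, L:7.
The maximum eccentricity is 7, realized for instance by the pair L–C via L – H – F – I – K – G – E – C. So the diameter is 7.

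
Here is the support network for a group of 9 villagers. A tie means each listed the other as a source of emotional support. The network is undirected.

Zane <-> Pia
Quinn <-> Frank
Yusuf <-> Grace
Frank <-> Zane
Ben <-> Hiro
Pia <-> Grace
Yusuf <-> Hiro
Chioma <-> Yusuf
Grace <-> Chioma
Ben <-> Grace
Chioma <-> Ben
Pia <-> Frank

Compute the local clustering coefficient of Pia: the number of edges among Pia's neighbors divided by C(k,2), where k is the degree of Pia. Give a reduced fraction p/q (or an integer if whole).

Pia's neighbors: Frank, Grace, and Zane (k = 3).
Possible neighbor pairs: C(3,2) = 3. Edges among them: Frank–Zane → e = 1.
Clustering(Pia) = 1/3.

1/3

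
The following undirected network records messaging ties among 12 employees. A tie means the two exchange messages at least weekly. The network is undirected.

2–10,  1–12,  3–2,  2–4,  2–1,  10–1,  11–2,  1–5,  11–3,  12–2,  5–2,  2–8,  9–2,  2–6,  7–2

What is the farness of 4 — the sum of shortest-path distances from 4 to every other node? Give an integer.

21

Distances from 4: 1:2, 2:1, 3:2, 5:2, 6:2, 7:2, 8:2, 9:2, 10:2, 11:2, 12:2.
Sum = 2 + 1 + 2 + 2 + 2 + 2 + 2 + 2 + 2 + 2 + 2 = 21.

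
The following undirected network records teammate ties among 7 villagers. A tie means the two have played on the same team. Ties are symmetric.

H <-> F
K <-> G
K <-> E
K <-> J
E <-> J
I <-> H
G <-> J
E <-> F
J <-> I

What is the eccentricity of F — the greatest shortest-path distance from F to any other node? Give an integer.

3

Distances from F: E:1, G:3, H:1, I:2, J:2, K:2.
The largest is 3 (to G), so the eccentricity of F is 3.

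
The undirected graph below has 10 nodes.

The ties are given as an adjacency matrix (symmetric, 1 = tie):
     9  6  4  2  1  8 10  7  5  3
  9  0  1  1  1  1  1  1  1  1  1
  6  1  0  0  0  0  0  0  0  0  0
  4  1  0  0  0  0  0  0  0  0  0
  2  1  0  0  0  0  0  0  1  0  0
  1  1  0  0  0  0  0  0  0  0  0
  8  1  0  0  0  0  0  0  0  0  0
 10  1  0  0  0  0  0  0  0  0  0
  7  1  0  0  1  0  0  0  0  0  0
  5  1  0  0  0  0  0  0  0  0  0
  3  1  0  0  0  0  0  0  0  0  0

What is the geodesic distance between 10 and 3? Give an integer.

One shortest route is 10 – 9 – 3, which uses 2 edges, and 10 and 3 are not directly tied, so nothing shorter exists. So d(10,3) = 2.

2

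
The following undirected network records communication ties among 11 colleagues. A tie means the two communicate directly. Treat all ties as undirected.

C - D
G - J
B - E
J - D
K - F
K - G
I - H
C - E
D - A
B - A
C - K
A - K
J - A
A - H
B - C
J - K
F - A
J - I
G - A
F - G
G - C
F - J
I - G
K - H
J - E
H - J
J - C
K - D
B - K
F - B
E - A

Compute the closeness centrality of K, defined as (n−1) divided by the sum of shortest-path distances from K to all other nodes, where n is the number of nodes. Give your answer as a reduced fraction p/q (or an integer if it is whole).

5/6

Distances from K: A:1, B:1, C:1, D:1, E:2, F:1, G:1, H:1, I:2, J:1. Sum = 12.
n = 11, so closeness = 10/12 = 5/6.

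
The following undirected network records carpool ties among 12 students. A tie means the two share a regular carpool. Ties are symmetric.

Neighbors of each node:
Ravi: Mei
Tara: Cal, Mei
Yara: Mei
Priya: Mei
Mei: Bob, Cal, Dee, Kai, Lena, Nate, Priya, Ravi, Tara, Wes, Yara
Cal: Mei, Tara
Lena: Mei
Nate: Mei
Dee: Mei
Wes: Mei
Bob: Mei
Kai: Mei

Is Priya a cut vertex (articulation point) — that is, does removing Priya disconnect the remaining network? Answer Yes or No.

Even without Priya, every remaining node can still reach every other (the residual graph is connected), so Priya is not a cut vertex.

No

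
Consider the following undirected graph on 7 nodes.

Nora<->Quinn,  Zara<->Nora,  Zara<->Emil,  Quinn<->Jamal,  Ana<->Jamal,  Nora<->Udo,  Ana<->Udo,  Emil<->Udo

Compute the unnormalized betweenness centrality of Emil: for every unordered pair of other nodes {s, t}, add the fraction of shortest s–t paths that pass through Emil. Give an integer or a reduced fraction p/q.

Pairs whose geodesics pass through Emil — Zara–Udo: 1/2; Zara–Ana: 1/2.
All other pairs contribute 0.
Summing the contributions gives betweenness(Emil) = 1.

1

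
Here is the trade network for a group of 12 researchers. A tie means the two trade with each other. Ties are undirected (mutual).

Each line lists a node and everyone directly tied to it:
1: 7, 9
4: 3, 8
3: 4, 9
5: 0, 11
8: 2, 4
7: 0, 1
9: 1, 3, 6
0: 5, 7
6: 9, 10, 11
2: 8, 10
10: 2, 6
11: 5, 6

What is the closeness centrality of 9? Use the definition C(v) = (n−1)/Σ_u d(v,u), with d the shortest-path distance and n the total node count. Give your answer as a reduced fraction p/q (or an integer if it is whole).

Distances from 9: 0:3, 1:1, 2:3, 3:1, 4:2, 5:3, 6:1, 7:2, 8:3, 10:2, 11:2. Sum = 23.
n = 12, so closeness = 11/23.

11/23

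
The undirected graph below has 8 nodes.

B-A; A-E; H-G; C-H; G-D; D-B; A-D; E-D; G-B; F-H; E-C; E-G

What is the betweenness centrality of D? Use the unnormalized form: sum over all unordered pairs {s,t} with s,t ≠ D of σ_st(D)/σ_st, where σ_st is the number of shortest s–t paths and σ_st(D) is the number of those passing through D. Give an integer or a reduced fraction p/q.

17/12

Pairs whose geodesics pass through D — C–B: 1/4; H–A: 1/4; F–A: 1/4; A–G: 1/3; B–E: 1/3.
All other pairs contribute 0.
Summing the contributions gives betweenness(D) = 17/12.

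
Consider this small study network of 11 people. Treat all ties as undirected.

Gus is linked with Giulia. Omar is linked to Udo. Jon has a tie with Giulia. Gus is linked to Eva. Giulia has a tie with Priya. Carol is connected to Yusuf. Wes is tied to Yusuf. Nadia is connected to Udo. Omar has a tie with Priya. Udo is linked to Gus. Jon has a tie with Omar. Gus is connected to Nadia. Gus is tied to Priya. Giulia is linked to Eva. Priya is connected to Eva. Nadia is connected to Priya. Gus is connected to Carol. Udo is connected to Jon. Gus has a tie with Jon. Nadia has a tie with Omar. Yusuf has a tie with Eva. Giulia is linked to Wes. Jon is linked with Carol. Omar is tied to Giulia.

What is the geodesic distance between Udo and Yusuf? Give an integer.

3

One shortest route is Udo – Gus – Eva – Yusuf, which uses 3 edges, and at distance 2 from Udo we only reach {Carol, Eva, Giulia, Priya}, which does not include Yusuf. So d(Udo,Yusuf) = 3.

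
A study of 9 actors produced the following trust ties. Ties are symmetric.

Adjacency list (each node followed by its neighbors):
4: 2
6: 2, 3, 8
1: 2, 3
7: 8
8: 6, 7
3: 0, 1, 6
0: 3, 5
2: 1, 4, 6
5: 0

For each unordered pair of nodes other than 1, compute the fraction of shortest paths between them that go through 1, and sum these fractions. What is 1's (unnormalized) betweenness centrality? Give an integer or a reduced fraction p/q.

3

Pairs whose geodesics pass through 1 — 5–2: 1/2; 5–4: 1/2; 2–3: 1/2; 2–0: 1/2; 3–4: 1/2; 0–4: 1/2.
All other pairs contribute 0.
Summing the contributions gives betweenness(1) = 3.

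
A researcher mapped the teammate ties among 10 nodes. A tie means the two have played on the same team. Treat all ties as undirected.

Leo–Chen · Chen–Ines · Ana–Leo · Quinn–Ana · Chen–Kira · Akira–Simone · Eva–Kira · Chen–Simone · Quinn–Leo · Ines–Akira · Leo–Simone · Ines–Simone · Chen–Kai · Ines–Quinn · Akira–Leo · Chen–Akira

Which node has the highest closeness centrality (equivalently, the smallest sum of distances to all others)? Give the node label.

Farness (sum of distances to all others) for each node — Akira:15, Ana:20, Chen:12, Eva:26, Ines:15, Kai:20, Kira:18, Leo:14, Quinn:19, Simone:15.
The smallest farness is 12, for Chen, so Chen has the highest closeness.

Chen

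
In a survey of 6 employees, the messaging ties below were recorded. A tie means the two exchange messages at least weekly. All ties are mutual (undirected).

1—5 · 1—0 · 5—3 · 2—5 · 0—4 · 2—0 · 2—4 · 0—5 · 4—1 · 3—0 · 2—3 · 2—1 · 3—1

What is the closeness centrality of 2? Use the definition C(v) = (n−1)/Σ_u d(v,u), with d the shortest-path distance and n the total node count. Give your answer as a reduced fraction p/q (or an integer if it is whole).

1

Distances from 2: 0:1, 1:1, 3:1, 4:1, 5:1. Sum = 5.
n = 6, so closeness = 5/5 = 1.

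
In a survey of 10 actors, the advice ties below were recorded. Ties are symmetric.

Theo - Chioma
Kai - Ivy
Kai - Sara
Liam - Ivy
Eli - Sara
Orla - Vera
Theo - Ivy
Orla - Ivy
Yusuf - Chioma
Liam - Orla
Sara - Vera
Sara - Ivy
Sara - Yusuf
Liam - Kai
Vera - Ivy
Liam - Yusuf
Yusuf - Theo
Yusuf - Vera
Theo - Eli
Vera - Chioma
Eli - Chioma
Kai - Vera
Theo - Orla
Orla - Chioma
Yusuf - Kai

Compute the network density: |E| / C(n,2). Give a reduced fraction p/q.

There are 25 edges and 10 nodes, so the maximum possible is C(10,2) = 45.
Density = 25/45 = 5/9.

5/9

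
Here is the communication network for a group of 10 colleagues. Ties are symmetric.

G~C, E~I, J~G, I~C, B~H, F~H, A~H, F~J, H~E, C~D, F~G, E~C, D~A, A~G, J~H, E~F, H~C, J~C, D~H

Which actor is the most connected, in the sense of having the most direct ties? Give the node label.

Degrees — A:3, B:1, C:6, D:3, E:4, F:4, G:4, H:7, I:2, J:4.
The maximum is 7, attained only by H.

H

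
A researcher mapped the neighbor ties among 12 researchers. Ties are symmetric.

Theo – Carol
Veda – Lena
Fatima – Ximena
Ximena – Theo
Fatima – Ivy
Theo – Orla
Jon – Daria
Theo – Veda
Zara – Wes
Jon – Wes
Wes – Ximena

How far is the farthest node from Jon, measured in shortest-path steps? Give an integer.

Distances from Jon: Carol:4, Daria:1, Fatima:3, Ivy:4, Lena:5, Orla:4, Theo:3, Veda:4, Wes:1, Ximena:2, Zara:2.
The largest is 5 (to Lena), so the eccentricity of Jon is 5.

5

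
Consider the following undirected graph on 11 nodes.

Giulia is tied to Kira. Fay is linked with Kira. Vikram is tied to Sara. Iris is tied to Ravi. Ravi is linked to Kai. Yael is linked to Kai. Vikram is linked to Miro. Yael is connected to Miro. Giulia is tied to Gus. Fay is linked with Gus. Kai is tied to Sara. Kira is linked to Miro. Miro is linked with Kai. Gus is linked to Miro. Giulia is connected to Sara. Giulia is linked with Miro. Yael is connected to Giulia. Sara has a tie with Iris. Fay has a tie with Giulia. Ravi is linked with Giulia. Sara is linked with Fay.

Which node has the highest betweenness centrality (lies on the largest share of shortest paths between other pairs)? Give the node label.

Unnormalized betweenness of each node: Fay:2, Giulia:172/15, Gus:1/3, Iris:8/15, Kai:52/15, Kira:1/3, Miro:479/60, Ravi:169/60, Sara:557/60, Vikram:8/15, Yael:1/4.
Giulia has the largest value, 172/15, making it the main broker — the node through which the most shortest paths run.

Giulia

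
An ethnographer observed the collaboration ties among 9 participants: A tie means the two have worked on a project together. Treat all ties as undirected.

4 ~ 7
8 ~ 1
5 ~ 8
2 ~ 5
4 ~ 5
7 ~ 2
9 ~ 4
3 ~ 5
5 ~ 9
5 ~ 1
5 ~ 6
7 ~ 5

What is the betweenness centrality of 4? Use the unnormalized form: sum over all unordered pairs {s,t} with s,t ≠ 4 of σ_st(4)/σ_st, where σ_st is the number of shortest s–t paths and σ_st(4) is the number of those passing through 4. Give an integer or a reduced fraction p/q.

1/2

Pairs whose geodesics pass through 4 — 7–9: 1/2.
All other pairs contribute 0.
Summing the contributions gives betweenness(4) = 1/2.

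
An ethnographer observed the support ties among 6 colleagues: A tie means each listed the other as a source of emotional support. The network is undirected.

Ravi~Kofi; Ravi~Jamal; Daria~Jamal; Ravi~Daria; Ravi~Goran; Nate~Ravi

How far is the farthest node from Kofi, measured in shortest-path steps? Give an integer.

2

Distances from Kofi: Daria:2, Goran:2, Jamal:2, Nate:2, Ravi:1.
The largest is 2 (to Daria, Nate, Goran, and Jamal), so the eccentricity of Kofi is 2.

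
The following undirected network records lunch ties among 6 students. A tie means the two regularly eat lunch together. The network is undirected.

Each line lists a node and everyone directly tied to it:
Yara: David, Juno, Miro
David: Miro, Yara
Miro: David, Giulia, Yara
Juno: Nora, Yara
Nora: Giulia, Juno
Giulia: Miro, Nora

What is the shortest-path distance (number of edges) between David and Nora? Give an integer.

3

One shortest route is David – Yara – Juno – Nora, which uses 3 edges, and at distance 2 from David we only reach {Giulia, Juno}, which does not include Nora. So d(David,Nora) = 3.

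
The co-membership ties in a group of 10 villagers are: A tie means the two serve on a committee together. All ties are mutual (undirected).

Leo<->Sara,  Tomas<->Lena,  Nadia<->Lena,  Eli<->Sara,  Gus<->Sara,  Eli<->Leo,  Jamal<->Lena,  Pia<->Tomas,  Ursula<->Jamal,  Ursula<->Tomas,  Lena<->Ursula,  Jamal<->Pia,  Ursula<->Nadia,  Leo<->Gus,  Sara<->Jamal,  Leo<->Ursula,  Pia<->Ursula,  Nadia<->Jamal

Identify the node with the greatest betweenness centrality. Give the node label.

Ursula

Unnormalized betweenness of each node: Eli:0, Gus:0, Jamal:97/12, Lena:13/12, Leo:33/4, Nadia:0, Pia:7/12, Sara:6, Tomas:1/3, Ursula:35/3.
Ursula has the largest value, 35/3, making it the main broker — the node through which the most shortest paths run.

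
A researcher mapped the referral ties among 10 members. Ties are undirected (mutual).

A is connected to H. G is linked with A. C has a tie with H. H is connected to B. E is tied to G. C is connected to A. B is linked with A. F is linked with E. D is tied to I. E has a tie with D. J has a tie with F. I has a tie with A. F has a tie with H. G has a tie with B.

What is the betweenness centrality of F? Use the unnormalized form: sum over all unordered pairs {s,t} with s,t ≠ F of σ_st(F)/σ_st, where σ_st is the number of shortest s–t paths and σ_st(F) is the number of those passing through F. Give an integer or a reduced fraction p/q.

Pairs whose geodesics pass through F — E–C: 1/2; E–H: 1; E–J: 1; I–J: 2/2; B–J: 1; D–H: 1/2; D–J: 1; A–J: 1; C–J: 1; H–J: 1; J–G: 1.
All other pairs contribute 0.
Summing the contributions gives betweenness(F) = 10.

10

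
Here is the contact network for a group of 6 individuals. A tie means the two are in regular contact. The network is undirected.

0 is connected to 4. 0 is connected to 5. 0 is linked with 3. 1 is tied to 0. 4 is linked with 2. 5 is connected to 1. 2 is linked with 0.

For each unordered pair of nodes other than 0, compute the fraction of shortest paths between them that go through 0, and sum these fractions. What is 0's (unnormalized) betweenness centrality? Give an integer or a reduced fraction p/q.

8

Pairs whose geodesics pass through 0 — 5–2: 1; 5–3: 1; 5–4: 1; 2–1: 1; 2–3: 1; 1–3: 1; 1–4: 1; 3–4: 1.
All other pairs contribute 0.
Summing the contributions gives betweenness(0) = 8.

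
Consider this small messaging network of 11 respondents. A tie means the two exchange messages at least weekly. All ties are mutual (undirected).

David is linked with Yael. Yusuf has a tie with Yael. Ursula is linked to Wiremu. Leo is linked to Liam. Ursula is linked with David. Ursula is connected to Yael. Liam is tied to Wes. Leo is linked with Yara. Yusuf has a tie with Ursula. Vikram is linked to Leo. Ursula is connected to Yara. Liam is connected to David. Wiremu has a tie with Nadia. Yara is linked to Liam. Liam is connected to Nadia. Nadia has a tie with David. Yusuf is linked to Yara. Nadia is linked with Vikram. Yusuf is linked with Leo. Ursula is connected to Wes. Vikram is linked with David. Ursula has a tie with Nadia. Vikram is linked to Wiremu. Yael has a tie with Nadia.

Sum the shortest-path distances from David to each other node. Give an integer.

15

Distances from David: Leo:2, Liam:1, Nadia:1, Ursula:1, Vikram:1, Wes:2, Wiremu:2, Yael:1, Yara:2, Yusuf:2.
Sum = 2 + 1 + 1 + 1 + 1 + 2 + 2 + 1 + 2 + 2 = 15.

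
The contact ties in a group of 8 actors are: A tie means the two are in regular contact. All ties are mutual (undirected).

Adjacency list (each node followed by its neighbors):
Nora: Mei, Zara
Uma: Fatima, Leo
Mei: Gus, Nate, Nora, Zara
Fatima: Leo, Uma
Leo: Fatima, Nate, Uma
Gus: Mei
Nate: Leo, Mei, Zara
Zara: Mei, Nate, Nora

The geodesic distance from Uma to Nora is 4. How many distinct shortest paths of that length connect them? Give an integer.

2

The shortest distance is 4. The length-4 paths are: Uma–Leo–Nate–Mei–Nora; Uma–Leo–Nate–Zara–Nora.
That gives 2 distinct shortest paths.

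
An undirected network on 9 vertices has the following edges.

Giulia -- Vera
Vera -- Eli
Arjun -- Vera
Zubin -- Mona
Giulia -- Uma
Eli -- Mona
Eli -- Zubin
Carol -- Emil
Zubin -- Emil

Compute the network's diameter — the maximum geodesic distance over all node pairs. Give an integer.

6

Eccentricity of each node (its greatest distance to any other): Arjun:5, Carol:6, Eli:3, Emil:5, Giulia:5, Mona:4, Uma:6, Vera:4, Zubin:4.
The maximum eccentricity is 6, realized for instance by the pair Carol–Uma via Carol – Emil – Zubin – Eli – Vera – Giulia – Uma. So the diameter is 6.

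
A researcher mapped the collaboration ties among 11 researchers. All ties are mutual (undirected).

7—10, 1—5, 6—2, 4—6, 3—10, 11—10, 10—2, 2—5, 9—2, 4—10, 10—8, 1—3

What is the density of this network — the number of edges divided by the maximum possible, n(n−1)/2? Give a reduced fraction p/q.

12/55

There are 12 edges and 11 nodes, so the maximum possible is C(11,2) = 55.
Density = 12/55.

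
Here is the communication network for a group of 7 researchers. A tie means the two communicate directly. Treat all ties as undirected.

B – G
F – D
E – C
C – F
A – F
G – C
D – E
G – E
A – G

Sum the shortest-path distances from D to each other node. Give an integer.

Distances from D: A:2, B:3, C:2, E:1, F:1, G:2.
Sum = 2 + 3 + 2 + 1 + 1 + 2 = 11.

11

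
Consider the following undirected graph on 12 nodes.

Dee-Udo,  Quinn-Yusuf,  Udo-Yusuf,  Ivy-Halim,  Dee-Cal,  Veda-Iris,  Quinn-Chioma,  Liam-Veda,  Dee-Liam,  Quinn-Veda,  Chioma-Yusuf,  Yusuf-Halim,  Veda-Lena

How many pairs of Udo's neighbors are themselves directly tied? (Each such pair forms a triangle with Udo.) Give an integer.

Udo's neighbors are Dee and Yusuf, but none of them are tied to each other, so no triangle contains Udo.

0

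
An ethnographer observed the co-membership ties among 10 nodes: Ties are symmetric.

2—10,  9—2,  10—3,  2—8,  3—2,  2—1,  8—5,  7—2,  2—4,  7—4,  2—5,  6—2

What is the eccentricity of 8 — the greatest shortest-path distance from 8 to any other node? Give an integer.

Distances from 8: 1:2, 2:1, 3:2, 4:2, 5:1, 6:2, 7:2, 9:2, 10:2.
The largest is 2 (to 6, 1, 9, 10, 4, 3, and 7), so the eccentricity of 8 is 2.

2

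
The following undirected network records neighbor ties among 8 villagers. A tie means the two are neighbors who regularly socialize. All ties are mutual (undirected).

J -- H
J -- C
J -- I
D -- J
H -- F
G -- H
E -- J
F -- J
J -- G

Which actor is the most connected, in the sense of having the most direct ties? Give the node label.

J

Degrees — C:1, D:1, E:1, F:2, G:2, H:3, I:1, J:7.
The maximum is 7, attained only by J.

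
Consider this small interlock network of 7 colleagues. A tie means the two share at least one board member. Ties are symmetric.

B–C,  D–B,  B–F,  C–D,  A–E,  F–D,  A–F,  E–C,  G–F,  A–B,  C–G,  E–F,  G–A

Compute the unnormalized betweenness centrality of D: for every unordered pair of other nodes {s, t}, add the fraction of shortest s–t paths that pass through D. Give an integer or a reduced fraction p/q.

Pairs whose geodesics pass through D — F–C: 1/4.
All other pairs contribute 0.
Summing the contributions gives betweenness(D) = 1/4.

1/4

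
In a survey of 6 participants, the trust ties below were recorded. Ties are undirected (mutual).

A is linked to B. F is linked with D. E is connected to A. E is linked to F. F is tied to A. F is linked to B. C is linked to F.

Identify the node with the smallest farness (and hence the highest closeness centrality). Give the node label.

Farness (sum of distances to all others) for each node — A:7, B:8, C:9, D:9, E:8, F:5.
The smallest farness is 5, for F, so F has the highest closeness.

F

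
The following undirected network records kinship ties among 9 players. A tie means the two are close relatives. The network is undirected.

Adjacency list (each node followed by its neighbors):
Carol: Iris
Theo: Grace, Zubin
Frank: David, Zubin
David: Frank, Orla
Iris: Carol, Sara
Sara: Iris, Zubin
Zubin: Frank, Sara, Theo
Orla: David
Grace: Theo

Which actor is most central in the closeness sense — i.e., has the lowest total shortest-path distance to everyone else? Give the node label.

Farness (sum of distances to all others) for each node — Carol:30, David:23, Frank:18, Grace:27, Iris:23, Orla:30, Sara:18, Theo:20, Zubin:15.
The smallest farness is 15, for Zubin, so Zubin has the highest closeness.

Zubin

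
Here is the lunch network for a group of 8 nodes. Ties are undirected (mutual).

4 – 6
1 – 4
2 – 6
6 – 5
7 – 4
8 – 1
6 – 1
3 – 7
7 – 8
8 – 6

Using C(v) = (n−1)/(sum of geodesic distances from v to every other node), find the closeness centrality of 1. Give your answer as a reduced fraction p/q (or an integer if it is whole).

Distances from 1: 2:2, 3:3, 4:1, 5:2, 6:1, 7:2, 8:1. Sum = 12.
n = 8, so closeness = 7/12.

7/12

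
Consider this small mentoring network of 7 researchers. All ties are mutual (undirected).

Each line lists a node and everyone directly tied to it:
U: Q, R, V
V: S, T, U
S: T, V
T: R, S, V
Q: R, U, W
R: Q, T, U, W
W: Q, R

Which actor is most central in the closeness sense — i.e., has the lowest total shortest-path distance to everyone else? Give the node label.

Farness (sum of distances to all others) for each node — Q:10, R:8, S:12, T:9, U:9, V:10, W:12.
The smallest farness is 8, for R, so R has the highest closeness.

R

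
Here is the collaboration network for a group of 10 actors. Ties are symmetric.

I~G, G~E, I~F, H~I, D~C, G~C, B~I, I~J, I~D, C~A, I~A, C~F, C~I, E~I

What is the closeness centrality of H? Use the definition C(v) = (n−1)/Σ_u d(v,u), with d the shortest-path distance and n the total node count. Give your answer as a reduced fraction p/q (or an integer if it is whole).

9/17

Distances from H: A:2, B:2, C:2, D:2, E:2, F:2, G:2, I:1, J:2. Sum = 17.
n = 10, so closeness = 9/17.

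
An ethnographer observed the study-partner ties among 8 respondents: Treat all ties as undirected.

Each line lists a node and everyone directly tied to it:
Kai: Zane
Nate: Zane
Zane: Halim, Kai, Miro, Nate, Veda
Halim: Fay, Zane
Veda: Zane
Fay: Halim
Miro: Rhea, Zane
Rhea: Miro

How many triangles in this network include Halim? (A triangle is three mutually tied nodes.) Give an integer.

Halim's neighbors are Fay and Zane, but none of them are tied to each other, so no triangle contains Halim.

0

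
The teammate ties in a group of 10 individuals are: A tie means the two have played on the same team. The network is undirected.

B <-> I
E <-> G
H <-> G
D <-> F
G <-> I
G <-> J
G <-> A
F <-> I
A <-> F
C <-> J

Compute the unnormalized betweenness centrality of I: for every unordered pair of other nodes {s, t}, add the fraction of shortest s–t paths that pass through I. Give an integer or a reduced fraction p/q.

Pairs whose geodesics pass through I — B–E: 1; B–J: 1; B–F: 1; B–H: 1; B–G: 1; B–A: 2/2; B–C: 1; B–D: 1; E–F: 1/2; E–D: 1/2; J–F: 1/2; J–D: 1/2; F–H: 1/2; F–G: 1/2 … (+4 more pairs).
All other pairs contribute 0.
Summing the contributions gives betweenness(I) = 13.

13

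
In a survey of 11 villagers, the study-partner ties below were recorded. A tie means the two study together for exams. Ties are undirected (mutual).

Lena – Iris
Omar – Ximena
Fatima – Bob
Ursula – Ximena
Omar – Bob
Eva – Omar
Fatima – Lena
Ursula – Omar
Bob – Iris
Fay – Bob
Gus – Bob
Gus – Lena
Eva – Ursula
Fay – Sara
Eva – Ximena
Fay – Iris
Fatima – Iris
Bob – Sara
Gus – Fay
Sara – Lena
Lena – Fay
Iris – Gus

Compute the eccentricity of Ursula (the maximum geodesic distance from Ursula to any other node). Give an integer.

Distances from Ursula: Bob:2, Eva:1, Fatima:3, Fay:3, Gus:3, Iris:3, Lena:4, Omar:1, Sara:3, Ximena:1.
The largest is 4 (to Lena), so the eccentricity of Ursula is 4.

4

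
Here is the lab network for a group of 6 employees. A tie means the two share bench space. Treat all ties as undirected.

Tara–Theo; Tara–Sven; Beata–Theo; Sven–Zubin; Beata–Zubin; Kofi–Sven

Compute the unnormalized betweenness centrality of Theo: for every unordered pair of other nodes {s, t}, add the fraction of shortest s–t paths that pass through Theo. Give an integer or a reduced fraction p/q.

1

Pairs whose geodesics pass through Theo — Tara–Beata: 1.
All other pairs contribute 0.
Summing the contributions gives betweenness(Theo) = 1.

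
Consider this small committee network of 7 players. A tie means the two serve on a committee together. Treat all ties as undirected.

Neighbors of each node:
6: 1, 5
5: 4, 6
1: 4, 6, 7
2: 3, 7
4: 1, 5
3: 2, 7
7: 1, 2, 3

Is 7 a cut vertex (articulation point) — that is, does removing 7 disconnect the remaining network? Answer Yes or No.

Removing 7 leaves {1, 4, 5, and 6} with no path to {2 and 3}, so the network splits into 2 components. 7 is a cut vertex.

Yes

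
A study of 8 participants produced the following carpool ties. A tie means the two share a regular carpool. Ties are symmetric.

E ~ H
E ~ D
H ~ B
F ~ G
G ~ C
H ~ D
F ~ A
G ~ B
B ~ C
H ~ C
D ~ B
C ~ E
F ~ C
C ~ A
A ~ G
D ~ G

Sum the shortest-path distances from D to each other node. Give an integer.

10

Distances from D: A:2, B:1, C:2, E:1, F:2, G:1, H:1.
Sum = 2 + 1 + 2 + 1 + 2 + 1 + 1 = 10.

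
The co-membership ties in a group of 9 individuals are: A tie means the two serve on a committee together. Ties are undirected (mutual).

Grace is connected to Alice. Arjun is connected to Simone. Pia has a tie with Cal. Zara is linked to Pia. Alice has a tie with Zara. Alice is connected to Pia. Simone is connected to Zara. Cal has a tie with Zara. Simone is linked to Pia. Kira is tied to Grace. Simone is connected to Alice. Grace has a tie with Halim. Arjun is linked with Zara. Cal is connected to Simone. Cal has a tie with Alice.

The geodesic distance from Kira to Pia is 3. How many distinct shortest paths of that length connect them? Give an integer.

1

The shortest distance is 3, and the only length-3 path is Kira–Grace–Alice–Pia. So there is exactly 1 shortest path.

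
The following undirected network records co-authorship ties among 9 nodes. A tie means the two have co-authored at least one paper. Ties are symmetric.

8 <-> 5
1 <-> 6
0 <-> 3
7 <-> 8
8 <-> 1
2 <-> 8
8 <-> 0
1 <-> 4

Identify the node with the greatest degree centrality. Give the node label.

8

Degrees — 0:2, 1:3, 2:1, 3:1, 4:1, 5:1, 6:1, 7:1, 8:5.
The maximum is 5, attained only by 8.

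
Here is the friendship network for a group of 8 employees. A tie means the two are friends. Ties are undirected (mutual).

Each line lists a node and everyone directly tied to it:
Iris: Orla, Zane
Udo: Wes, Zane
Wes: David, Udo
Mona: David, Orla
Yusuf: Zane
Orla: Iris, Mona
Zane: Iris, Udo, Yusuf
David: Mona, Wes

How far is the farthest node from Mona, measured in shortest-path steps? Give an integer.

Distances from Mona: David:1, Iris:2, Orla:1, Udo:3, Wes:2, Yusuf:4, Zane:3.
The largest is 4 (to Yusuf), so the eccentricity of Mona is 4.

4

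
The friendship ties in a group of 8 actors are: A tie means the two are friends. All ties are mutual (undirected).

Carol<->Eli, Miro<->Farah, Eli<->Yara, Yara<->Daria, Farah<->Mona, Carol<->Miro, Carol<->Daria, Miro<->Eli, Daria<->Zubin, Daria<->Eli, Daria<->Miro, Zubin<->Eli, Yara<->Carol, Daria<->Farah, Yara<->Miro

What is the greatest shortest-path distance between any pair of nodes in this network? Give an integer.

3

Eccentricity of each node (its greatest distance to any other): Carol:3, Daria:2, Eli:3, Farah:2, Miro:2, Mona:3, Yara:3, Zubin:3.
The maximum eccentricity is 3, realized for instance by the pair Zubin–Mona via Zubin – Daria – Farah – Mona. So the diameter is 3.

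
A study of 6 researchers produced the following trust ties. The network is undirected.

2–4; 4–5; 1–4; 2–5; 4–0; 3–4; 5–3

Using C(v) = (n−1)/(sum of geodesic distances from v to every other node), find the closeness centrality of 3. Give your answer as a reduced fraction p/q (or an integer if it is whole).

5/8

Distances from 3: 0:2, 1:2, 2:2, 4:1, 5:1. Sum = 8.
n = 6, so closeness = 5/8.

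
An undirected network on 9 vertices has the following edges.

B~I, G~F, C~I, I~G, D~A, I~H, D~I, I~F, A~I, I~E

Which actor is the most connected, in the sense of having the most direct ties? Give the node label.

I

Degrees — A:2, B:1, C:1, D:2, E:1, F:2, G:2, H:1, I:8.
The maximum is 8, attained only by I.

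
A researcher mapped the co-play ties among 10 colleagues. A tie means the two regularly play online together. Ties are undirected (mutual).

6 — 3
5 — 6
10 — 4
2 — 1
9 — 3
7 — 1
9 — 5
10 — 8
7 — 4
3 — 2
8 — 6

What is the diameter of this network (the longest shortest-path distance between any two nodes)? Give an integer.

5

Eccentricity of each node (its greatest distance to any other): 1:4, 2:4, 3:4, 4:5, 5:5, 6:4, 7:5, 8:4, 9:5, 10:4.
The maximum eccentricity is 5, realized for instance by the pair 5–7 via 5 – 6 – 8 – 10 – 4 – 7. So the diameter is 5.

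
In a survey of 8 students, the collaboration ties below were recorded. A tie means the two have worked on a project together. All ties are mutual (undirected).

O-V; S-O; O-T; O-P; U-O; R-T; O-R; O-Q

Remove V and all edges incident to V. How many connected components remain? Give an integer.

1

V's neighbors (O) remain reachable from one another through other ties, so the rest of the network stays in one piece.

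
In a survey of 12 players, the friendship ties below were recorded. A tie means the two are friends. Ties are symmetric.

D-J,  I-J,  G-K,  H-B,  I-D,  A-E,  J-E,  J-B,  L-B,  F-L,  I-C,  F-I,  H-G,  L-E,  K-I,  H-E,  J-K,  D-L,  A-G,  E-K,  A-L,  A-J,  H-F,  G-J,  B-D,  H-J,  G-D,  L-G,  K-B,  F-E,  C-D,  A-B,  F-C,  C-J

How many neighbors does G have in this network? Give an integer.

G is directly tied to A, D, H, J, K, and L. That is 6 neighbors, so the degree of G is 6.

6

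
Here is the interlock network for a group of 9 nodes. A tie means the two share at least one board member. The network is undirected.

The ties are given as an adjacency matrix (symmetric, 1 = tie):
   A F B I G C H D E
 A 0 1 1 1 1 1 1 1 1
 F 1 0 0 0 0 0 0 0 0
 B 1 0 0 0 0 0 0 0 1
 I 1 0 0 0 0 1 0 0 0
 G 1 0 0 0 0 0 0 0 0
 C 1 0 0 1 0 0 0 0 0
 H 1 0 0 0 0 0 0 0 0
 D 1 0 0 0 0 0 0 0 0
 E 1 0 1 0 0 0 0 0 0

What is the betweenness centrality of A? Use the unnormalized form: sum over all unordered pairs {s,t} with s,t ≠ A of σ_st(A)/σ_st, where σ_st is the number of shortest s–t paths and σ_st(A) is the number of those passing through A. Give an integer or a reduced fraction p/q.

26

Pairs whose geodesics pass through A — F–B: 1; F–I: 1; F–G: 1; F–C: 1; F–H: 1; F–D: 1; F–E: 1; B–I: 1; B–G: 1; B–C: 1; B–H: 1; B–D: 1; I–G: 1; I–H: 1 … (+12 more pairs).
All other pairs contribute 0.
Summing the contributions gives betweenness(A) = 26.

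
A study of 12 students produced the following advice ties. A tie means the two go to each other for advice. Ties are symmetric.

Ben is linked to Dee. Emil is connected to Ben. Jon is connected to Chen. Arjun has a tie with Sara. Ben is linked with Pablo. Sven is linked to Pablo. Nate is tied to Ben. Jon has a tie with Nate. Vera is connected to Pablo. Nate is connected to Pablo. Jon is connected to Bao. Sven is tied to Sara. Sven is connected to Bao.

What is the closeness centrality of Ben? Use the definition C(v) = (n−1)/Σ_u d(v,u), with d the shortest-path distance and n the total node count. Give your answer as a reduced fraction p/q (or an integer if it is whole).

Distances from Ben: Arjun:4, Bao:3, Chen:3, Dee:1, Emil:1, Jon:2, Nate:1, Pablo:1, Sara:3, Sven:2, Vera:2. Sum = 23.
n = 12, so closeness = 11/23.

11/23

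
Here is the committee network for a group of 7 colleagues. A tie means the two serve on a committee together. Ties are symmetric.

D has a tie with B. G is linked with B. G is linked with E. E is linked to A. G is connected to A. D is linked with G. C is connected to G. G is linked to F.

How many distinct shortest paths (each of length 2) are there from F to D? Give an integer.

The shortest distance is 2, and the only length-2 path is F–G–D. So there is exactly 1 shortest path.

1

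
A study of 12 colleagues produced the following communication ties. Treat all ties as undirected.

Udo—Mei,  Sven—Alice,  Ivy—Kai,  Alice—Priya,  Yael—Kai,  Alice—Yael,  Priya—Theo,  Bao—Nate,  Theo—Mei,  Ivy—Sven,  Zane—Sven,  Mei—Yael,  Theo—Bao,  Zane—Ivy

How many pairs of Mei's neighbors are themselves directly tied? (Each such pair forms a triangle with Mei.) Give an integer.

0

Mei's neighbors are Theo, Udo, and Yael, but none of them are tied to each other, so no triangle contains Mei.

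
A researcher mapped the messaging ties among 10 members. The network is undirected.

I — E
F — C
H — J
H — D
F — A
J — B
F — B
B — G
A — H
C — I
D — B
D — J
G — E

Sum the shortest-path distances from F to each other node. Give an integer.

16

Distances from F: A:1, B:1, C:1, D:2, E:3, G:2, H:2, I:2, J:2.
Sum = 1 + 1 + 1 + 2 + 3 + 2 + 2 + 2 + 2 = 16.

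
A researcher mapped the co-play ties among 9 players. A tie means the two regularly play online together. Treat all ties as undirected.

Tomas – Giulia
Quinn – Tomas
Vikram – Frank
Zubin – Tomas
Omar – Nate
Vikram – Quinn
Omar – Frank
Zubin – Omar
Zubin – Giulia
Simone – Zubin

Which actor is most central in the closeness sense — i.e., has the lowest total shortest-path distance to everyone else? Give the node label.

Farness (sum of distances to all others) for each node — Frank:17, Giulia:17, Nate:21, Omar:14, Quinn:18, Simone:20, Tomas:15, Vikram:19, Zubin:13.
The smallest farness is 13, for Zubin, so Zubin has the highest closeness.

Zubin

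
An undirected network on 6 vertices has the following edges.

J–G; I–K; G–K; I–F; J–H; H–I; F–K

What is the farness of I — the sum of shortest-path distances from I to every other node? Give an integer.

Distances from I: F:1, G:2, H:1, J:2, K:1.
Sum = 1 + 2 + 1 + 2 + 1 = 7.

7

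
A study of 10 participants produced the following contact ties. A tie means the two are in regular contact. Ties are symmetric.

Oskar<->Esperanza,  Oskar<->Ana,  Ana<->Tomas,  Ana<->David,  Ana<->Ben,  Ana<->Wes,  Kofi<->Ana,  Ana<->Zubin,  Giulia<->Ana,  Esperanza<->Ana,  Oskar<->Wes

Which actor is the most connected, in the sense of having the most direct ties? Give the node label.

Ana

Degrees — Ana:9, Ben:1, David:1, Esperanza:2, Giulia:1, Kofi:1, Oskar:3, Tomas:1, Wes:2, Zubin:1.
The maximum is 9, attained only by Ana.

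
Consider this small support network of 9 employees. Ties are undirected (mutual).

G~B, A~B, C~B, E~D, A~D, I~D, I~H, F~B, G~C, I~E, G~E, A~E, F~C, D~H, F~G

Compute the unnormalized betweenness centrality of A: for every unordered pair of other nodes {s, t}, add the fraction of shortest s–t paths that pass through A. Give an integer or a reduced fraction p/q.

Pairs whose geodesics pass through A — D–C: 1/2; D–B: 1; D–F: 1/2; I–B: 2/3; H–C: 1/3; H–B: 1; H–F: 1/3; E–B: 1/2.
All other pairs contribute 0.
Summing the contributions gives betweenness(A) = 29/6.

29/6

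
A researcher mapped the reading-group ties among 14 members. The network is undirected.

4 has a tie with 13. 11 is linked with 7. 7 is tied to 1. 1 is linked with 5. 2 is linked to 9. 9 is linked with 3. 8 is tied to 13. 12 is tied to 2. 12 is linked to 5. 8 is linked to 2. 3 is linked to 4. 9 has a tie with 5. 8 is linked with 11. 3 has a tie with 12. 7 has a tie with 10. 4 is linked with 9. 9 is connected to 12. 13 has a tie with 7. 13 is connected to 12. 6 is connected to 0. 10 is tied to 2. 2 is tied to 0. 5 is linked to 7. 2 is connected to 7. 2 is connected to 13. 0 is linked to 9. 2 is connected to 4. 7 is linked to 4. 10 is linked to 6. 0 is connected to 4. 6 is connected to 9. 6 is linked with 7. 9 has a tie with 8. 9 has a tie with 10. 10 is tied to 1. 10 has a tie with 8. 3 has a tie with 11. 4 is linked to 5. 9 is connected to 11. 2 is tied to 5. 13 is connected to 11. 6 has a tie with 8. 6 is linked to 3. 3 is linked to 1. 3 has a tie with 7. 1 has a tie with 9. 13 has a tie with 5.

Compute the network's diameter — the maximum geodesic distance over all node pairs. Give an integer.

Eccentricity of each node (its greatest distance to any other): 0:2, 1:2, 2:2, 3:2, 4:2, 5:2, 6:2, 7:2, 8:2, 9:2, 10:2, 11:2, 12:2, 13:2.
The maximum eccentricity is 2, realized for instance by the pair 11–0 via 11 – 9 – 0. So the diameter is 2.

2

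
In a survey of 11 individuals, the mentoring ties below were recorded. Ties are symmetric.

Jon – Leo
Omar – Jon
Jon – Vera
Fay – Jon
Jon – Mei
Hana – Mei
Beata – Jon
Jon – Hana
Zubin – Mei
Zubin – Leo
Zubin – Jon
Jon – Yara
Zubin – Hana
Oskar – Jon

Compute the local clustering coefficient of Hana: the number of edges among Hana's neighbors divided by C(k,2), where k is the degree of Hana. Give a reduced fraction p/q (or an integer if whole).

1

Hana's neighbors: Jon, Mei, and Zubin (k = 3).
Possible neighbor pairs: C(3,2) = 3. Edges among them: Jon–Mei, Jon–Zubin, Mei–Zubin → e = 3.
Clustering(Hana) = 3/3 = 1.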